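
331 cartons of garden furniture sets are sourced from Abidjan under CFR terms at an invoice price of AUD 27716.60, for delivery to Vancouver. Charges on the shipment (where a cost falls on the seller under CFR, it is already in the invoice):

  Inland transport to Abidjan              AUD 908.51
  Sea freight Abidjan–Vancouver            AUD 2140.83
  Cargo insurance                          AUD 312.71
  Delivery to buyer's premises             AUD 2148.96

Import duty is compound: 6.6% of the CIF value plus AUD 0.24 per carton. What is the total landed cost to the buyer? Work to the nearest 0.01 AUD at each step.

Total landed cost: AUD 32107.64

CFR: the seller pays costs through ocean freight to the destination port, but not insurance.
Already in the invoice (seller's account under CFR): inland to port, freight — exclude.
CIF value = CFR price + insurance = 27716.60 + 312.71 = 28029.31
Ad valorem component: 28029.31 × 6.6% = 1849.93
Specific component: 331 × 0.24 = 79.44
Import duty = 1849.93 + 79.44 = 1929.37
Buyer bears: insurance 312.71 + delivery 2148.96 + duty 1929.37 = 4391.04
Landed cost = invoice 27716.60 + 4391.04 = 32107.64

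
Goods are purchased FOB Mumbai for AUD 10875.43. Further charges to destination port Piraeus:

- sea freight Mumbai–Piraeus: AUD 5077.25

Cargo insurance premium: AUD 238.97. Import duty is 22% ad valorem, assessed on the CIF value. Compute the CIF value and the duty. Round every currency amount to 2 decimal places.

CIF value: AUD 16191.65; import duty: AUD 3562.16

CIF = FOB price + freight + insurance
CIF = 10875.43 + 5077.25 + 238.97 = 16191.65
Import duty = 16191.65 × 22% = 3562.16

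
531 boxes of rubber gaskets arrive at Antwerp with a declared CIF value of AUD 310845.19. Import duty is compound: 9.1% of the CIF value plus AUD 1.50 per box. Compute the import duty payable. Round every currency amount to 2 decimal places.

Ad valorem component: 310845.19 × 9.1% = 28286.91
Specific component: 531 × 1.50 = 796.50
Import duty = 28286.91 + 796.50 = 29083.41

Import duty: AUD 29083.41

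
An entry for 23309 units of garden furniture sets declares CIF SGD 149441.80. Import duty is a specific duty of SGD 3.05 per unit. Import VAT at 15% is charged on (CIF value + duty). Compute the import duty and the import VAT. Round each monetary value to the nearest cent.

Import duty: SGD 71092.45; import VAT: SGD 33080.14

Import duty = 23309 × 3.05 = 71092.45
VAT base = CIF + duty = 149441.80 + 71092.45 = 220534.25
Import VAT = 220534.25 × 15% = 33080.14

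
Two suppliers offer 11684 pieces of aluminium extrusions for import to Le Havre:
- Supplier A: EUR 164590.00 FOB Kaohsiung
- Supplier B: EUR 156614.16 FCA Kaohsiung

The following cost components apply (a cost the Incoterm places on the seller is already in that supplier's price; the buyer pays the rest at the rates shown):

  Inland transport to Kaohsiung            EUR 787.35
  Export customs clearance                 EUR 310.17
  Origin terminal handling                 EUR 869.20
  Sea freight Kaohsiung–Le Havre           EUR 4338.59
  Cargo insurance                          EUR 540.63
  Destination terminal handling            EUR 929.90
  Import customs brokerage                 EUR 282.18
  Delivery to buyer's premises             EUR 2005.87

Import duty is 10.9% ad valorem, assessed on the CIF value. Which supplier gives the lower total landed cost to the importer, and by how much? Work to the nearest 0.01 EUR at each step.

Supplier A (FOB):
CIF value = FOB price + freight + insurance = 164590.00 + 4338.59 + 540.63 = 169469.22
Import duty = 169469.22 × 10.9% = 18472.14
Buyer bears (A): 4338.59 + 540.63 + 929.90 + 282.18 + 2005.87 = 8097.17
Landed cost (A) = invoice 164590.00 + 8097.17 + duty 18472.14 = 191159.31
Supplier B (FCA):
CIF value = FCA price + origin terminal + freight + insurance = 156614.16 + 869.20 + 4338.59 + 540.63 = 162362.58
Import duty = 162362.58 × 10.9% = 17697.52
Buyer bears (B): 869.20 + 4338.59 + 540.63 + 929.90 + 282.18 + 2005.87 = 8966.37
Landed cost (B) = invoice 156614.16 + 8966.37 + duty 17697.52 = 183278.05
Difference = |191159.31 − 183278.05| = 7881.26

Supplier B is cheaper by EUR 7881.26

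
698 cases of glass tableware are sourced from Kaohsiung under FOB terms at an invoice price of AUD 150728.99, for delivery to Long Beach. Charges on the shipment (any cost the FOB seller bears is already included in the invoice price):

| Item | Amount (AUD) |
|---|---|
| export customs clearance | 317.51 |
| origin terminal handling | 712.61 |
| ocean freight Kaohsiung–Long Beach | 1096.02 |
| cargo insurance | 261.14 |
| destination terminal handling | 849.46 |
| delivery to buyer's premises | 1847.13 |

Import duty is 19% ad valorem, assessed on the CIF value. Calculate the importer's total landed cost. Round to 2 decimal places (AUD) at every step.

Total landed cost: AUD 183679.11

FOB: the seller bears costs until goods are on board at the origin port; the buyer bears freight, insurance and all costs thereafter.
Already in the invoice (seller's account under FOB): export clearance, origin terminal — exclude.
CIF value = FOB price + freight + insurance = 150728.99 + 1096.02 + 261.14 = 152086.15
Import duty = 152086.15 × 19% = 28896.37
Buyer bears: freight 1096.02 + insurance 261.14 + destination terminal 849.46 + delivery 1847.13 + duty 28896.37 = 32950.12
Landed cost = invoice 150728.99 + 32950.12 = 183679.11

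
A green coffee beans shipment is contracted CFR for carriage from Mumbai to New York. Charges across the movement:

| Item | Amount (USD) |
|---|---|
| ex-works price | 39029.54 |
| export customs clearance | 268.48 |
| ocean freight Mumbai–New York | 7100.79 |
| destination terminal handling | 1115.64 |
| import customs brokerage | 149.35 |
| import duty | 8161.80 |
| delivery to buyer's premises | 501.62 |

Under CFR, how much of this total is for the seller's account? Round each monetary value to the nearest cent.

Seller's account: USD 46398.81

CFR: the seller pays costs through ocean freight to the destination port, but not insurance.
Seller's account: goods 39029.54 + export clearance 268.48 + freight 7100.79 = 46398.81
Buyer's account: destination terminal 1115.64 + brokerage 149.35 + duty 8161.80 + delivery 501.62 = 9928.41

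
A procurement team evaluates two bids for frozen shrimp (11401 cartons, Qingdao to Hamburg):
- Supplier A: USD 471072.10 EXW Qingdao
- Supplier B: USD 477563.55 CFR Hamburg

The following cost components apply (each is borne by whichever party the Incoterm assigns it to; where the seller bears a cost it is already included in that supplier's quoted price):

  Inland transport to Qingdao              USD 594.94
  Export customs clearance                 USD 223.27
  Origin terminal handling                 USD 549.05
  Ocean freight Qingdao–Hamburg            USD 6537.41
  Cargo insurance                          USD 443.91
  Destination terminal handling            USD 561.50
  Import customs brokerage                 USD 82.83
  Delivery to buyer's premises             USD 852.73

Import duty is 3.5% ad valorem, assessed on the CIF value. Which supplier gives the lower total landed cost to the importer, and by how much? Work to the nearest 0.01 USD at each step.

Supplier B is cheaper by USD 1462.68

Supplier A (EXW):
CIF value = EXW price + inland to port + export clearance + origin terminal + freight + insurance = 471072.10 + 594.94 + 223.27 + 549.05 + 6537.41 + 443.91 = 479420.68
Import duty = 479420.68 × 3.5% = 16779.72
Buyer bears (A): 594.94 + 223.27 + 549.05 + 6537.41 + 443.91 + 561.50 + 82.83 + 852.73 = 9845.64
Landed cost (A) = invoice 471072.10 + 9845.64 + duty 16779.72 = 497697.46
Supplier B (CFR):
CIF value = CFR price + insurance = 477563.55 + 443.91 = 478007.46
Import duty = 478007.46 × 3.5% = 16730.26
Buyer bears (B): 443.91 + 561.50 + 82.83 + 852.73 = 1940.97
Landed cost (B) = invoice 477563.55 + 1940.97 + duty 16730.26 = 496234.78
Difference = |497697.46 − 496234.78| = 1462.68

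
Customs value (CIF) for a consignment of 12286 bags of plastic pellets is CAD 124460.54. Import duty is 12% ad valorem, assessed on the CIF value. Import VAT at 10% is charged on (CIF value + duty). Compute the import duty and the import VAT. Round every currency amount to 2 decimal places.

Import duty = 124460.54 × 12% = 14935.26
VAT base = CIF + duty = 124460.54 + 14935.26 = 139395.80
Import VAT = 139395.80 × 10% = 13939.58

Import duty: CAD 14935.26; import VAT: CAD 13939.58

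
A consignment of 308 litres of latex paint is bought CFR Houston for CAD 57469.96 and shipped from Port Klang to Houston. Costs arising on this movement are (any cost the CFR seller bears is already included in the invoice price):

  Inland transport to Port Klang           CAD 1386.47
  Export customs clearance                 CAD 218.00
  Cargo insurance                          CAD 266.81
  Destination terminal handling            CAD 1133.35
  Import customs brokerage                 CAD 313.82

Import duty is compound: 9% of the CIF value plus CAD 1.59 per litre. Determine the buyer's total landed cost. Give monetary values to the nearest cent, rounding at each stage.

Total landed cost: CAD 64869.97

CFR: the seller pays costs through ocean freight to the destination port, but not insurance.
Already in the invoice (seller's account under CFR): inland to port, export clearance — exclude.
CIF value = CFR price + insurance = 57469.96 + 266.81 = 57736.77
Ad valorem component: 57736.77 × 9% = 5196.31
Specific component: 308 × 1.59 = 489.72
Import duty = 5196.31 + 489.72 = 5686.03
Buyer bears: insurance 266.81 + destination terminal 1133.35 + brokerage 313.82 + duty 5686.03 = 7400.01
Landed cost = invoice 57469.96 + 7400.01 = 64869.97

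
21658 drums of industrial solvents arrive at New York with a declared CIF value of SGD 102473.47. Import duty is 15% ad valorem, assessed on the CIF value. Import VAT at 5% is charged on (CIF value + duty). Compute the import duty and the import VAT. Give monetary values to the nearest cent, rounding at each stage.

Import duty: SGD 15371.02; import VAT: SGD 5892.22

Import duty = 102473.47 × 15% = 15371.02
VAT base = CIF + duty = 102473.47 + 15371.02 = 117844.49
Import VAT = 117844.49 × 5% = 5892.22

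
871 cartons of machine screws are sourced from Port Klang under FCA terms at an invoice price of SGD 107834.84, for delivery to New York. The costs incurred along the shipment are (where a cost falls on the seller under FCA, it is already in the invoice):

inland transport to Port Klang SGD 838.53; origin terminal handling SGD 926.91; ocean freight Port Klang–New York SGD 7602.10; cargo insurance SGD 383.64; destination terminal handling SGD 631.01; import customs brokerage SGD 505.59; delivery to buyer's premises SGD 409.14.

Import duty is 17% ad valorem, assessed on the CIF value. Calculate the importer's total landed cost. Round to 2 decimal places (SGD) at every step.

FCA: the seller delivers export-cleared goods to the carrier; the buyer bears costs from that point.
Already in the invoice (seller's account under FCA): inland to port — exclude.
CIF value = FCA price + origin terminal + freight + insurance = 107834.84 + 926.91 + 7602.10 + 383.64 = 116747.49
Import duty = 116747.49 × 17% = 19847.07
Buyer bears: origin terminal 926.91 + freight 7602.10 + insurance 383.64 + destination terminal 631.01 + brokerage 505.59 + delivery 409.14 + duty 19847.07 = 30305.46
Landed cost = invoice 107834.84 + 30305.46 = 138140.30

Total landed cost: SGD 138140.30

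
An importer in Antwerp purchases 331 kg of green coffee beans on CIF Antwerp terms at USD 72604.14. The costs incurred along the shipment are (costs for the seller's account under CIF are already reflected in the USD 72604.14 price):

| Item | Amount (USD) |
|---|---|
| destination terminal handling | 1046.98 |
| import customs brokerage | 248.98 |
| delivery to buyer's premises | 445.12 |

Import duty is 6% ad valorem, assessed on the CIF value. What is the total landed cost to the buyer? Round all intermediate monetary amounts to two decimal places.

Total landed cost: USD 78701.47

CIF: the seller pays costs through ocean freight and marine insurance to the destination port.
The CIF price already equals the CIF value: 72604.14
Import duty = 72604.14 × 6% = 4356.25
Buyer bears: destination terminal 1046.98 + brokerage 248.98 + delivery 445.12 + duty 4356.25 = 6097.33
Landed cost = invoice 72604.14 + 6097.33 = 78701.47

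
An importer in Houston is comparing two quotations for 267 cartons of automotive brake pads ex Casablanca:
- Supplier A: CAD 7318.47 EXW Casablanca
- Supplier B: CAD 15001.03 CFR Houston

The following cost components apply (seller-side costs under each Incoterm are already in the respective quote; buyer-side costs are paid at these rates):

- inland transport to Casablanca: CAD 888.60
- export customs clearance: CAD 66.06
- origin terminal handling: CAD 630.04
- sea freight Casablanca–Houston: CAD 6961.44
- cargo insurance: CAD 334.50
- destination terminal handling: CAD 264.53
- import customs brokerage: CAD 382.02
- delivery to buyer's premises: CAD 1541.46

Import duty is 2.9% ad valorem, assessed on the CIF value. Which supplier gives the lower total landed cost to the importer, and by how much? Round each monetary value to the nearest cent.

Supplier A (EXW):
CIF value = EXW price + inland to port + export clearance + origin terminal + freight + insurance = 7318.47 + 888.60 + 66.06 + 630.04 + 6961.44 + 334.50 = 16199.11
Import duty = 16199.11 × 2.9% = 469.77
Buyer bears (A): 888.60 + 66.06 + 630.04 + 6961.44 + 334.50 + 264.53 + 382.02 + 1541.46 = 11068.65
Landed cost (A) = invoice 7318.47 + 11068.65 + duty 469.77 = 18856.89
Supplier B (CFR):
CIF value = CFR price + insurance = 15001.03 + 334.50 = 15335.53
Import duty = 15335.53 × 2.9% = 444.73
Buyer bears (B): 334.50 + 264.53 + 382.02 + 1541.46 = 2522.51
Landed cost (B) = invoice 15001.03 + 2522.51 + duty 444.73 = 17968.27
Difference = |18856.89 − 17968.27| = 888.62

Supplier B is cheaper by CAD 888.62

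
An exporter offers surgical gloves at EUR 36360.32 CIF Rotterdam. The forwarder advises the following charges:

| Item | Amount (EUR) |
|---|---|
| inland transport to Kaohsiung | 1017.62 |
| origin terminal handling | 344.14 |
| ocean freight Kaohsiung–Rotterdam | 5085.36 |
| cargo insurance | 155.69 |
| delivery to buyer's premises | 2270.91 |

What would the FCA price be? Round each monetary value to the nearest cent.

Not relevant to the conversion: inland to port — on the seller under both CIF and FCA; already in the CIF price and stays in the FCA price. delivery — on the buyer under both terms; not part of either seller's price.
From CIF to FCA, the seller no longer bears: origin terminal, freight, insurance.
FCA price = 36360.32 − 344.14 − 5085.36 − 155.69 = 30775.13

FCA price: EUR 30775.13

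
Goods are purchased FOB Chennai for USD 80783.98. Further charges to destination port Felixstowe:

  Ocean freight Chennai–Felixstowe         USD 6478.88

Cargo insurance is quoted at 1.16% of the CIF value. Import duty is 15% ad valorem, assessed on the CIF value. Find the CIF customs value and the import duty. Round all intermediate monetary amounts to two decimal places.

Let C be the CIF value. C = FOB price + freight + 1.16% × C
C − 1.16% × C = 80783.98 + 6478.88
0.9884 × C = 87262.86
C = 87262.86 / 0.9884 = 88286.99
Insurance premium = 1.16% × 88286.99 = 1024.13
Import duty = 88286.99 × 15% = 13243.05

CIF value: USD 88286.99; import duty: USD 13243.05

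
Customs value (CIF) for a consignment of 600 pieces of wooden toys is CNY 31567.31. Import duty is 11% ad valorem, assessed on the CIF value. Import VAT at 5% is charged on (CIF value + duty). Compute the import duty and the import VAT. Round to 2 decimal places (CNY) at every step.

Import duty = 31567.31 × 11% = 3472.40
VAT base = CIF + duty = 31567.31 + 3472.40 = 35039.71
Import VAT = 35039.71 × 5% = 1751.99

Import duty: CNY 3472.40; import VAT: CNY 1751.99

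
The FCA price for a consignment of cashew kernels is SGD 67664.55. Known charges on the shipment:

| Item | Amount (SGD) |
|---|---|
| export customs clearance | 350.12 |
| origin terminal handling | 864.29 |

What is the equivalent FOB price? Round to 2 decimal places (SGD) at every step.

FOB price: SGD 68528.84

Not relevant to the conversion: export clearance — on the seller under both FCA and FOB; already in the FCA price and stays in the FOB price.
From FCA to FOB, the seller additionally bears: origin terminal.
FOB price = 67664.55 + 864.29 = 68528.84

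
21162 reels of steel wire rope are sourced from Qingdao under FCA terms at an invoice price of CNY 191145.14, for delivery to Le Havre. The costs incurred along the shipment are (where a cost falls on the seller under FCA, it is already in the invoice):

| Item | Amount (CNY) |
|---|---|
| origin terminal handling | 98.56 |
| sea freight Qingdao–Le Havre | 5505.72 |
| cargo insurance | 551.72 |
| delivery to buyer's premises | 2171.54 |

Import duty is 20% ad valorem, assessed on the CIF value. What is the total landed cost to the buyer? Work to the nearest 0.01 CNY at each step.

Total landed cost: CNY 238932.91

FCA: the seller delivers export-cleared goods to the carrier; the buyer bears costs from that point.
CIF value = FCA price + origin terminal + freight + insurance = 191145.14 + 98.56 + 5505.72 + 551.72 = 197301.14
Import duty = 197301.14 × 20% = 39460.23
Buyer bears: origin terminal 98.56 + freight 5505.72 + insurance 551.72 + delivery 2171.54 + duty 39460.23 = 47787.77
Landed cost = invoice 191145.14 + 47787.77 = 238932.91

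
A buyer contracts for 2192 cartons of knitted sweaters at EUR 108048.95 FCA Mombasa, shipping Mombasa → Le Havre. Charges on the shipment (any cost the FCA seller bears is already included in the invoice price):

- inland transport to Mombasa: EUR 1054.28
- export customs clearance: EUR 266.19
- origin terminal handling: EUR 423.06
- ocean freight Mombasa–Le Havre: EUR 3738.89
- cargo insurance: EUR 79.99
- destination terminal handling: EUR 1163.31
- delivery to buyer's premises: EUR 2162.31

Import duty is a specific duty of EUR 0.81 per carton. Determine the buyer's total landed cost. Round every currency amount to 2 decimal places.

Total landed cost: EUR 117392.03

FCA: the seller delivers export-cleared goods to the carrier; the buyer bears costs from that point.
Already in the invoice (seller's account under FCA): inland to port, export clearance — exclude.
CIF value = FCA price + origin terminal + freight + insurance = 108048.95 + 423.06 + 3738.89 + 79.99 = 112290.89
Import duty = 2192 × 0.81 = 1775.52
Buyer bears: origin terminal 423.06 + freight 3738.89 + insurance 79.99 + destination terminal 1163.31 + delivery 2162.31 + duty 1775.52 = 9343.08
Landed cost = invoice 108048.95 + 9343.08 = 117392.03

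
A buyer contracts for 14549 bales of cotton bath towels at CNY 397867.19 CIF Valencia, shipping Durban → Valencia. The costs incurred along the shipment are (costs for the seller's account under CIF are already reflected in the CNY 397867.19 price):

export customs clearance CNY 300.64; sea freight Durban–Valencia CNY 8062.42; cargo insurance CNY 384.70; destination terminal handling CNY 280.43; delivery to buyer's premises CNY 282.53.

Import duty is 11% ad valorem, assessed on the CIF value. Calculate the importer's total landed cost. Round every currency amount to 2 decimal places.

Total landed cost: CNY 442195.54

CIF: the seller pays costs through ocean freight and marine insurance to the destination port.
Already in the invoice (seller's account under CIF): export clearance, freight, insurance — exclude.
The CIF price already equals the CIF value: 397867.19
Import duty = 397867.19 × 11% = 43765.39
Buyer bears: destination terminal 280.43 + delivery 282.53 + duty 43765.39 = 44328.35
Landed cost = invoice 397867.19 + 44328.35 = 442195.54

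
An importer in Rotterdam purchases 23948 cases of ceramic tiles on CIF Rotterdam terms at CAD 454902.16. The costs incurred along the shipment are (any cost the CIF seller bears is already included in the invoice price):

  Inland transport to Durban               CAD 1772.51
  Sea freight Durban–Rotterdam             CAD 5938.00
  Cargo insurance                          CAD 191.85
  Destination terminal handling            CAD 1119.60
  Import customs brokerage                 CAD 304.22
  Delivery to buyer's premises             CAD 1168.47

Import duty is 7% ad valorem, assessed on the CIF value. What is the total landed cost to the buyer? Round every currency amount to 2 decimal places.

Total landed cost: CAD 489337.60

CIF: the seller pays costs through ocean freight and marine insurance to the destination port.
Already in the invoice (seller's account under CIF): inland to port, freight, insurance — exclude.
The CIF price already equals the CIF value: 454902.16
Import duty = 454902.16 × 7% = 31843.15
Buyer bears: destination terminal 1119.60 + brokerage 304.22 + delivery 1168.47 + duty 31843.15 = 34435.44
Landed cost = invoice 454902.16 + 34435.44 = 489337.60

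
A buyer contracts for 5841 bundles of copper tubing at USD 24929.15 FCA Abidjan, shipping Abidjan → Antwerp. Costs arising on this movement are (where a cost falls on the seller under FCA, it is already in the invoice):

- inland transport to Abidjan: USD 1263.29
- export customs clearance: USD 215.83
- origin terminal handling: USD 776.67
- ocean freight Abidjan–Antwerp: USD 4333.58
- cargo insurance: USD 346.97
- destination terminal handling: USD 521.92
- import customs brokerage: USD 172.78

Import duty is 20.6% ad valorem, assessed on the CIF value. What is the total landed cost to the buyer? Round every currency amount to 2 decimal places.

FCA: the seller delivers export-cleared goods to the carrier; the buyer bears costs from that point.
Already in the invoice (seller's account under FCA): inland to port, export clearance — exclude.
CIF value = FCA price + origin terminal + freight + insurance = 24929.15 + 776.67 + 4333.58 + 346.97 = 30386.37
Import duty = 30386.37 × 20.6% = 6259.59
Buyer bears: origin terminal 776.67 + freight 4333.58 + insurance 346.97 + destination terminal 521.92 + brokerage 172.78 + duty 6259.59 = 12411.51
Landed cost = invoice 24929.15 + 12411.51 = 37340.66

Total landed cost: USD 37340.66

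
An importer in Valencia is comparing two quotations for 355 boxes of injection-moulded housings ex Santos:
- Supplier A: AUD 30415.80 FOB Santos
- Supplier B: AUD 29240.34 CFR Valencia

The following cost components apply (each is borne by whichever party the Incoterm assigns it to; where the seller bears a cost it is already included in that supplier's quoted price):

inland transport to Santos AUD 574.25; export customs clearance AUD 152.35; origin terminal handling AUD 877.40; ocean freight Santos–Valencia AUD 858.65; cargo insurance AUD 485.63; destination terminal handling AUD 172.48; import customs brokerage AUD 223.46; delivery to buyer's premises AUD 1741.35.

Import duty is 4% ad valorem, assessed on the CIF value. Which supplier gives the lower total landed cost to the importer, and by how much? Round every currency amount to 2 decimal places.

Supplier A (FOB):
CIF value = FOB price + freight + insurance = 30415.80 + 858.65 + 485.63 = 31760.08
Import duty = 31760.08 × 4% = 1270.40
Buyer bears (A): 858.65 + 485.63 + 172.48 + 223.46 + 1741.35 = 3481.57
Landed cost (A) = invoice 30415.80 + 3481.57 + duty 1270.40 = 35167.77
Supplier B (CFR):
CIF value = CFR price + insurance = 29240.34 + 485.63 = 29725.97
Import duty = 29725.97 × 4% = 1189.04
Buyer bears (B): 485.63 + 172.48 + 223.46 + 1741.35 = 2622.92
Landed cost (B) = invoice 29240.34 + 2622.92 + duty 1189.04 = 33052.30
Difference = |35167.77 − 33052.30| = 2115.47

Supplier B is cheaper by AUD 2115.47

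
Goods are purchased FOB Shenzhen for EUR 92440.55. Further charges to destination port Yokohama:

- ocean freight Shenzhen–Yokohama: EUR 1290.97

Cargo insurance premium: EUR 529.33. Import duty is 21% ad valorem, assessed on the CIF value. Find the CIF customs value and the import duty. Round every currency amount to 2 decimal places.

CIF value: EUR 94260.85; import duty: EUR 19794.78

CIF = FOB price + freight + insurance
CIF = 92440.55 + 1290.97 + 529.33 = 94260.85
Import duty = 94260.85 × 21% = 19794.78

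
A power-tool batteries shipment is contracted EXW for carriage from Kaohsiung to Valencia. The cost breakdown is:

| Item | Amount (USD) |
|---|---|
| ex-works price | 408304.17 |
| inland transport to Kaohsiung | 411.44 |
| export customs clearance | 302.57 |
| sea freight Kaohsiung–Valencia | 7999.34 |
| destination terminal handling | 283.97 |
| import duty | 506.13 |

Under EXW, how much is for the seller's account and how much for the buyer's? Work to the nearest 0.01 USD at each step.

Seller: USD 408304.17; buyer: USD 9503.45

EXW: the seller makes goods available at their premises; the buyer bears all onward costs.
Seller's account: goods 408304.17 = 408304.17
Buyer's account: inland to port 411.44 + export clearance 302.57 + freight 7999.34 + destination terminal 283.97 + duty 506.13 = 9503.45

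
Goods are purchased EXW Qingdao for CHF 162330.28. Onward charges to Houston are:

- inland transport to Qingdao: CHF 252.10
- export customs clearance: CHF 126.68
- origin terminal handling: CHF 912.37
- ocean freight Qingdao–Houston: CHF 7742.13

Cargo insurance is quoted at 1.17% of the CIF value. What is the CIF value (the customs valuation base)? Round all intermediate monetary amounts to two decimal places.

Let C be the CIF value. C = EXW price + pre-shipment costs + freight + 1.17% × C
C − 1.17% × C = 162330.28 + 252.10 + 126.68 + 912.37 + 7742.13
0.9883 × C = 171363.56
C = 171363.56 / 0.9883 = 173392.25
Insurance premium = 1.17% × 173392.25 = 2028.69

CIF value: CHF 173392.25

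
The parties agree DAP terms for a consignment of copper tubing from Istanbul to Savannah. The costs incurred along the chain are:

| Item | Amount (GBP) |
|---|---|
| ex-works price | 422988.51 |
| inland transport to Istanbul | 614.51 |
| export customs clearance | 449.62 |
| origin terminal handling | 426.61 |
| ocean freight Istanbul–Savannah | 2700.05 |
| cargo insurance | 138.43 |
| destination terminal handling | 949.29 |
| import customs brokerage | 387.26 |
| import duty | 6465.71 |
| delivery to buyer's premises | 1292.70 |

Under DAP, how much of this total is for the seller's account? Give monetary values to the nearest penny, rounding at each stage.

DAP: the seller bears all costs to the named destination except import duty and clearance.
Seller's account: goods 422988.51 + inland to port 614.51 + export clearance 449.62 + origin terminal 426.61 + freight 2700.05 + insurance 138.43 + destination terminal 949.29 + delivery 1292.70 = 429559.72
Buyer's account: brokerage 387.26 + duty 6465.71 = 6852.97

Seller's account: GBP 429559.72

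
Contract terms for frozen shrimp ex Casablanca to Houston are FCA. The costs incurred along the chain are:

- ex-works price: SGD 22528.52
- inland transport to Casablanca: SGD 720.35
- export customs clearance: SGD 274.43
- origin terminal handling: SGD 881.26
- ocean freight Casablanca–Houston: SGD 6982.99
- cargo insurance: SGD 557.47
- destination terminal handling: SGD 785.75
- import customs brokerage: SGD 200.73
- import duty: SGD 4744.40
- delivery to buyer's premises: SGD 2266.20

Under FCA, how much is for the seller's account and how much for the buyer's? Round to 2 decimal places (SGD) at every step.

Seller: SGD 23523.30; buyer: SGD 16418.80

FCA: the seller delivers export-cleared goods to the carrier; the buyer bears costs from that point.
Seller's account: goods 22528.52 + inland to port 720.35 + export clearance 274.43 = 23523.30
Buyer's account: origin terminal 881.26 + freight 6982.99 + insurance 557.47 + destination terminal 785.75 + brokerage 200.73 + duty 4744.40 + delivery 2266.20 = 16418.80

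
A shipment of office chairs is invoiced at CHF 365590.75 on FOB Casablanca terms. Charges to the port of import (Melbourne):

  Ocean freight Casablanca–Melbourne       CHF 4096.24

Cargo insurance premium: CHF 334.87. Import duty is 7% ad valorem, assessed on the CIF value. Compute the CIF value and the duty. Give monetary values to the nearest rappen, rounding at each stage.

CIF = FOB price + freight + insurance
CIF = 365590.75 + 4096.24 + 334.87 = 370021.86
Import duty = 370021.86 × 7% = 25901.53

CIF value: CHF 370021.86; import duty: CHF 25901.53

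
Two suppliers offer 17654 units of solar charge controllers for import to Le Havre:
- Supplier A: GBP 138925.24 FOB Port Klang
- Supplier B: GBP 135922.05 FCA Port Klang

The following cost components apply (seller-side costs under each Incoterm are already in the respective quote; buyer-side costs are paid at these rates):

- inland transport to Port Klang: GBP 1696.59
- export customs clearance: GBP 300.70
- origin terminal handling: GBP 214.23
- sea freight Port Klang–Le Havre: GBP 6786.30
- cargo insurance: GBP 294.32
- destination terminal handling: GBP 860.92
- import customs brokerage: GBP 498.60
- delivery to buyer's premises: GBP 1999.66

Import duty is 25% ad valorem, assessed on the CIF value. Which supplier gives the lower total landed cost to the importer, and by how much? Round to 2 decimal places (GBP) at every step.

Supplier B is cheaper by GBP 3486.20

Supplier A (FOB):
CIF value = FOB price + freight + insurance = 138925.24 + 6786.30 + 294.32 = 146005.86
Import duty = 146005.86 × 25% = 36501.47
Buyer bears (A): 6786.30 + 294.32 + 860.92 + 498.60 + 1999.66 = 10439.80
Landed cost (A) = invoice 138925.24 + 10439.80 + duty 36501.47 = 185866.51
Supplier B (FCA):
CIF value = FCA price + origin terminal + freight + insurance = 135922.05 + 214.23 + 6786.30 + 294.32 = 143216.90
Import duty = 143216.90 × 25% = 35804.23
Buyer bears (B): 214.23 + 6786.30 + 294.32 + 860.92 + 498.60 + 1999.66 = 10654.03
Landed cost (B) = invoice 135922.05 + 10654.03 + duty 35804.23 = 182380.31
Difference = |185866.51 − 182380.31| = 3486.20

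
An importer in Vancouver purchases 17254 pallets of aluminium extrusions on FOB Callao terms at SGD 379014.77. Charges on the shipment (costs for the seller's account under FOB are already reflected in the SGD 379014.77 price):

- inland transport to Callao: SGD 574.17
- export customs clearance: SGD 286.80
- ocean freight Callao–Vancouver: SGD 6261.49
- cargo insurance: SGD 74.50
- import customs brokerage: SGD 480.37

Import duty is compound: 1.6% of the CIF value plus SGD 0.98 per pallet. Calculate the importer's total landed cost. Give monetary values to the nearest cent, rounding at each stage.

Total landed cost: SGD 408905.66

FOB: the seller bears costs until goods are on board at the origin port; the buyer bears freight, insurance and all costs thereafter.
Already in the invoice (seller's account under FOB): inland to port, export clearance — exclude.
CIF value = FOB price + freight + insurance = 379014.77 + 6261.49 + 74.50 = 385350.76
Ad valorem component: 385350.76 × 1.6% = 6165.61
Specific component: 17254 × 0.98 = 16908.92
Import duty = 6165.61 + 16908.92 = 23074.53
Buyer bears: freight 6261.49 + insurance 74.50 + brokerage 480.37 + duty 23074.53 = 29890.89
Landed cost = invoice 379014.77 + 29890.89 = 408905.66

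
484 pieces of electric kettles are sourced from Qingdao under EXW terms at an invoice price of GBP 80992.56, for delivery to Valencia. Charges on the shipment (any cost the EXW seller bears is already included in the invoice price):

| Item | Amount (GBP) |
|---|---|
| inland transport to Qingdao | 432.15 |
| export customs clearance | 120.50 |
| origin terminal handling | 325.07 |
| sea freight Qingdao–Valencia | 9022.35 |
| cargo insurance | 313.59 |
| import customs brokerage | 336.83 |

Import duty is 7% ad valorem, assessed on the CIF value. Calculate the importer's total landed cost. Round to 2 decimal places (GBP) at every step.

EXW: the seller makes goods available at their premises; the buyer bears all onward costs.
CIF value = EXW price + inland to port + export clearance + origin terminal + freight + insurance = 80992.56 + 432.15 + 120.50 + 325.07 + 9022.35 + 313.59 = 91206.22
Import duty = 91206.22 × 7% = 6384.44
Buyer bears: inland to port 432.15 + export clearance 120.50 + origin terminal 325.07 + freight 9022.35 + insurance 313.59 + brokerage 336.83 + duty 6384.44 = 16934.93
Landed cost = invoice 80992.56 + 16934.93 = 97927.49

Total landed cost: GBP 97927.49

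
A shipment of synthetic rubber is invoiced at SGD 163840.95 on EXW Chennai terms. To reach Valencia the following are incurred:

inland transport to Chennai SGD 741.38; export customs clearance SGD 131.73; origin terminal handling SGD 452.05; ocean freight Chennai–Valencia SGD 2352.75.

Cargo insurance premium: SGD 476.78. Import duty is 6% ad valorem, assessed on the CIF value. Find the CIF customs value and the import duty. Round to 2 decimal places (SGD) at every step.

CIF value: SGD 167995.64; import duty: SGD 10079.74

CIF = EXW price + pre-shipment costs + freight + insurance
CIF = 163840.95 + 741.38 + 131.73 + 452.05 + 2352.75 + 476.78 = 167995.64
Import duty = 167995.64 × 6% = 10079.74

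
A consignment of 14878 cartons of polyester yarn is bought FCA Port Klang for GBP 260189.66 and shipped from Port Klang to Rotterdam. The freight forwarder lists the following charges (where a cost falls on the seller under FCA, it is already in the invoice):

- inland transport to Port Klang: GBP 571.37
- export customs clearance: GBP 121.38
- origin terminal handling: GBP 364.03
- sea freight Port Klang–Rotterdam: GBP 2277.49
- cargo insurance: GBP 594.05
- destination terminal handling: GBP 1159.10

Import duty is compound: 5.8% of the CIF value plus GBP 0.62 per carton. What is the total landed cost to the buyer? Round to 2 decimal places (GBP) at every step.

Total landed cost: GBP 289087.35

FCA: the seller delivers export-cleared goods to the carrier; the buyer bears costs from that point.
Already in the invoice (seller's account under FCA): inland to port, export clearance — exclude.
CIF value = FCA price + origin terminal + freight + insurance = 260189.66 + 364.03 + 2277.49 + 594.05 = 263425.23
Ad valorem component: 263425.23 × 5.8% = 15278.66
Specific component: 14878 × 0.62 = 9224.36
Import duty = 15278.66 + 9224.36 = 24503.02
Buyer bears: origin terminal 364.03 + freight 2277.49 + insurance 594.05 + destination terminal 1159.10 + duty 24503.02 = 28897.69
Landed cost = invoice 260189.66 + 28897.69 = 289087.35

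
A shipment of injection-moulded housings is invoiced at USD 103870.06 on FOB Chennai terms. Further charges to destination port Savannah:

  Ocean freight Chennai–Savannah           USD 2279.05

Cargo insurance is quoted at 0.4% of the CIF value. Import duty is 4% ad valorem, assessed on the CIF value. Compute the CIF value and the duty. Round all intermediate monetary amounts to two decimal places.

Let C be the CIF value. C = FOB price + freight + 0.4% × C
C − 0.4% × C = 103870.06 + 2279.05
0.996 × C = 106149.11
C = 106149.11 / 0.996 = 106575.41
Insurance premium = 0.4% × 106575.41 = 426.30
Import duty = 106575.41 × 4% = 4263.02

CIF value: USD 106575.41; import duty: USD 4263.02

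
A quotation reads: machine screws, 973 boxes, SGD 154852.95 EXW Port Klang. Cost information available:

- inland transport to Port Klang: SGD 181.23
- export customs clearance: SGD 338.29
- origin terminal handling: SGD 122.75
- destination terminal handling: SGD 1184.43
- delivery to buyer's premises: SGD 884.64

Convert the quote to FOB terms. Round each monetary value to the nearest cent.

FOB price: SGD 155495.22

Not relevant to the conversion: delivery, destination terminal — on the buyer under both terms; not part of either seller's price.
From EXW to FOB, the seller additionally bears: inland to port, export clearance, origin terminal.
FOB price = 154852.95 + 181.23 + 338.29 + 122.75 = 155495.22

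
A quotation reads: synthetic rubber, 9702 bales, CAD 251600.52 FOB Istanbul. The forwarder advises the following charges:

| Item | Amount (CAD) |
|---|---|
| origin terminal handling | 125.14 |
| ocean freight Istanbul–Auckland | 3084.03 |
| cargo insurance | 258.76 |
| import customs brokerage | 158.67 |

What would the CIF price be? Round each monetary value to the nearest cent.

CIF price: CAD 254943.31

Not relevant to the conversion: origin terminal — on the seller under both FOB and CIF; already in the FOB price and stays in the CIF price. brokerage — on the buyer under both terms; not part of either seller's price.
From FOB to CIF, the seller additionally bears: freight, insurance.
CIF price = 251600.52 + 3084.03 + 258.76 = 254943.31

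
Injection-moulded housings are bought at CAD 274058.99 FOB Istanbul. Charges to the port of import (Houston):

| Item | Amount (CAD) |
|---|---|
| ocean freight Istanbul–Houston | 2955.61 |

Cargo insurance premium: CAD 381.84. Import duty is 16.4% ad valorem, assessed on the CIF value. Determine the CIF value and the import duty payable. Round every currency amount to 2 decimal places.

CIF = FOB price + freight + insurance
CIF = 274058.99 + 2955.61 + 381.84 = 277396.44
Import duty = 277396.44 × 16.4% = 45493.02

CIF value: CAD 277396.44; import duty: CAD 45493.02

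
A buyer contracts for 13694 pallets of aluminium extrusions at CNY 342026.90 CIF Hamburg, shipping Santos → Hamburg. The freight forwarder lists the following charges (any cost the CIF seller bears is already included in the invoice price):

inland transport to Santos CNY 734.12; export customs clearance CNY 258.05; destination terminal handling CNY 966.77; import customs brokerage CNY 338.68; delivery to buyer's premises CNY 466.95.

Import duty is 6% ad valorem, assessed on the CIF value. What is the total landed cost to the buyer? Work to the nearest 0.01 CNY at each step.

CIF: the seller pays costs through ocean freight and marine insurance to the destination port.
Already in the invoice (seller's account under CIF): inland to port, export clearance — exclude.
The CIF price already equals the CIF value: 342026.90
Import duty = 342026.90 × 6% = 20521.61
Buyer bears: destination terminal 966.77 + brokerage 338.68 + delivery 466.95 + duty 20521.61 = 22294.01
Landed cost = invoice 342026.90 + 22294.01 = 364320.91

Total landed cost: CNY 364320.91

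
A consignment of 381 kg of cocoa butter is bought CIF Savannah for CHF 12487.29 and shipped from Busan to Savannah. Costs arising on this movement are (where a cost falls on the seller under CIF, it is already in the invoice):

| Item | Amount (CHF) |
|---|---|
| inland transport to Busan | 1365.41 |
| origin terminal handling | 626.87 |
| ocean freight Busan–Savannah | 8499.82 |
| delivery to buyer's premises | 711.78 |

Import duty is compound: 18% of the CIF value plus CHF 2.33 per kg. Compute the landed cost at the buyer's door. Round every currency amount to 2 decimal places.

Total landed cost: CHF 16334.51

CIF: the seller pays costs through ocean freight and marine insurance to the destination port.
Already in the invoice (seller's account under CIF): inland to port, origin terminal, freight — exclude.
The CIF price already equals the CIF value: 12487.29
Ad valorem component: 12487.29 × 18% = 2247.71
Specific component: 381 × 2.33 = 887.73
Import duty = 2247.71 + 887.73 = 3135.44
Buyer bears: delivery 711.78 + duty 3135.44 = 3847.22
Landed cost = invoice 12487.29 + 3847.22 = 16334.51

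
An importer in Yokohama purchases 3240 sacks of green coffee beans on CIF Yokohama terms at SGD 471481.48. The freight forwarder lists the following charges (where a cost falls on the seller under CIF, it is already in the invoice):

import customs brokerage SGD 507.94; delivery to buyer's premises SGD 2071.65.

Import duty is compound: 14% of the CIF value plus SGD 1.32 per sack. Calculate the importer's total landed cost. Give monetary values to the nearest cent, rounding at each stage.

Total landed cost: SGD 544345.28

CIF: the seller pays costs through ocean freight and marine insurance to the destination port.
The CIF price already equals the CIF value: 471481.48
Ad valorem component: 471481.48 × 14% = 66007.41
Specific component: 3240 × 1.32 = 4276.80
Import duty = 66007.41 + 4276.80 = 70284.21
Buyer bears: brokerage 507.94 + delivery 2071.65 + duty 70284.21 = 72863.80
Landed cost = invoice 471481.48 + 72863.80 = 544345.28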